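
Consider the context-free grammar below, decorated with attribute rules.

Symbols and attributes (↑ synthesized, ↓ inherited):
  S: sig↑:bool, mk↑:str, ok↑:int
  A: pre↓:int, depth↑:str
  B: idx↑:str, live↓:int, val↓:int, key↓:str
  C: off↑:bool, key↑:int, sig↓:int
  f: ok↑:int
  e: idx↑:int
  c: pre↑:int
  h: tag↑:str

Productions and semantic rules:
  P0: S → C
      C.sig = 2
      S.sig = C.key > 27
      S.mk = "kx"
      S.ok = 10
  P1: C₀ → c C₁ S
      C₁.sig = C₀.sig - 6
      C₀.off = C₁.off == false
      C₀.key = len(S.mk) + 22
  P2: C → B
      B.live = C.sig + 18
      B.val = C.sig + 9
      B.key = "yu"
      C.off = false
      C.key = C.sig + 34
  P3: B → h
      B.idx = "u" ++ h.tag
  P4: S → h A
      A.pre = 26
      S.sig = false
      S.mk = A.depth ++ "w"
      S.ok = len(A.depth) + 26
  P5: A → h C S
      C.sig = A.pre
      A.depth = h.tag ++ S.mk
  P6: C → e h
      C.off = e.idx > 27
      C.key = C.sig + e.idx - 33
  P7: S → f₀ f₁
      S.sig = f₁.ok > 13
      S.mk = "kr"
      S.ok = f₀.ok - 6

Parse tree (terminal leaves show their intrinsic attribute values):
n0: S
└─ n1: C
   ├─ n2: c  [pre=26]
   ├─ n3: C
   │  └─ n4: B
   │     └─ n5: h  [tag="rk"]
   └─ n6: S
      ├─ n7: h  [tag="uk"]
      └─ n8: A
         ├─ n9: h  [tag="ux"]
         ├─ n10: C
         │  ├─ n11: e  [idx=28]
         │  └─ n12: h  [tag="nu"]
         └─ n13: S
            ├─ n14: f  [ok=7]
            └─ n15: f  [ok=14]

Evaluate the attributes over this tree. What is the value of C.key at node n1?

27

1. n1.sig = 2  [2]
2. n2.pre = 26  [terminal]
3. n3.sig = -4  [C₀.sig - 6]
4. n4.live = 14  [C.sig + 18]
5. n4.val = 5  [C.sig + 9]
6. n4.key = "yu"  ["yu"]
7. n5.tag = "rk"  [terminal]
8. n4.idx = "urk"  ["u" ++ h.tag]
9. n3.off = false  [false]
10. n3.key = 30  [C.sig + 34]
11. n7.tag = "uk"  [terminal]
12. n8.pre = 26  [26]
13. n9.tag = "ux"  [terminal]
14. n10.sig = 26  [A.pre]
15. n11.idx = 28  [terminal]
16. n12.tag = "nu"  [terminal]
17. n10.off = true  [e.idx > 27]
18. n10.key = 21  [C.sig + e.idx - 33]
19. n14.ok = 7  [terminal]
20. n15.ok = 14  [terminal]
21. n13.sig = true  [f₁.ok > 13]
22. n13.mk = "kr"  ["kr"]
23. n13.ok = 1  [f₀.ok - 6]
24. n8.depth = "uxkr"  [h.tag ++ S.mk]
25. n6.sig = false  [false]
26. n6.mk = "uxkrw"  [A.depth ++ "w"]
27. n6.ok = 30  [len(A.depth) + 26]
28. n1.off = true  [C₁.off == false]
29. n1.key = 27  [len(S.mk) + 22]
30. n0.sig = false  [C.key > 27]
31. n0.mk = "kx"  ["kx"]
32. n0.ok = 10  [10]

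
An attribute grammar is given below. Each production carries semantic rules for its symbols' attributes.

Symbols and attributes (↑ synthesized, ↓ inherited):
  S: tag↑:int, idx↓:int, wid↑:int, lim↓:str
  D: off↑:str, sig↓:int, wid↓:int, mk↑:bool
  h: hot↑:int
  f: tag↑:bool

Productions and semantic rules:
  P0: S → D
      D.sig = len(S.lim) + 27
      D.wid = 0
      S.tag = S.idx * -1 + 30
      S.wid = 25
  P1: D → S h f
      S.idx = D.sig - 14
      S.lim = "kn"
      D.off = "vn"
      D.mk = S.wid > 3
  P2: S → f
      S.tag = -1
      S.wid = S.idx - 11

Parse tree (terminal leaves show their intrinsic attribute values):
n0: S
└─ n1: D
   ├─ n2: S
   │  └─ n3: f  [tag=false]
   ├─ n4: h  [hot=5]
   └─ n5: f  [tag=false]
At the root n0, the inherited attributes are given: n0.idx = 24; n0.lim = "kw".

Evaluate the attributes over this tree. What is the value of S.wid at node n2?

1. n0.idx = 24  [given at root]
2. n0.lim = "kw"  [given at root]
3. n1.sig = 29  [len(S.lim) + 27]
4. n1.wid = 0  [0]
5. n2.idx = 15  [D.sig - 14]
6. n2.lim = "kn"  ["kn"]
7. n3.tag = false  [terminal]
8. n2.tag = -1  [-1]
9. n2.wid = 4  [S.idx - 11]
10. n4.hot = 5  [terminal]
11. n5.tag = false  [terminal]
12. n1.off = "vn"  ["vn"]
13. n1.mk = true  [S.wid > 3]
14. n0.tag = 6  [S.idx * -1 + 30]
15. n0.wid = 25  [25]

4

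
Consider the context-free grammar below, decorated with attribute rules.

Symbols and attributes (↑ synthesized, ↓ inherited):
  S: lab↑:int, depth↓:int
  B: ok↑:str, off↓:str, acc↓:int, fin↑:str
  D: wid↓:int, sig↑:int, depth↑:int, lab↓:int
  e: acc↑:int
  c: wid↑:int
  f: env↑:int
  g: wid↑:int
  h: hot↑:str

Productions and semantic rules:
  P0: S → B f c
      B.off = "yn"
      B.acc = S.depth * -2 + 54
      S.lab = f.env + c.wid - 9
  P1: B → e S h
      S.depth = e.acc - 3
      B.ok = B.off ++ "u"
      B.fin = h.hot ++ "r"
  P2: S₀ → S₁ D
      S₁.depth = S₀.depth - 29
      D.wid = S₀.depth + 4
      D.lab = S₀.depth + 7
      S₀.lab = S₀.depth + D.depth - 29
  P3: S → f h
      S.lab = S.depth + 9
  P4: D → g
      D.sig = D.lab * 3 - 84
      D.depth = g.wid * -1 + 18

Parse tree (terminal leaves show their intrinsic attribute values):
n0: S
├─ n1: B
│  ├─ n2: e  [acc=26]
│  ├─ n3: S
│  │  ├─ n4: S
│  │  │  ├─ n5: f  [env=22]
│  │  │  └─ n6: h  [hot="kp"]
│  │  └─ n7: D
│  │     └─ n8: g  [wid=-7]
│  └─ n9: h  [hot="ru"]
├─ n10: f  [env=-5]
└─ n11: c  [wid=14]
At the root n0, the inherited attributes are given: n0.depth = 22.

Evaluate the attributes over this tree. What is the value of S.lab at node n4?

1. n0.depth = 22  [given at root]
2. n1.off = "yn"  ["yn"]
3. n1.acc = 10  [S.depth * -2 + 54]
4. n2.acc = 26  [terminal]
5. n3.depth = 23  [e.acc - 3]
6. n4.depth = -6  [S₀.depth - 29]
7. n5.env = 22  [terminal]
8. n6.hot = "kp"  [terminal]
9. n4.lab = 3  [S.depth + 9]
10. n7.wid = 27  [S₀.depth + 4]
11. n7.lab = 30  [S₀.depth + 7]
12. n8.wid = -7  [terminal]
13. n7.sig = 6  [D.lab * 3 - 84]
14. n7.depth = 25  [g.wid * -1 + 18]
15. n3.lab = 19  [S₀.depth + D.depth - 29]
16. n9.hot = "ru"  [terminal]
17. n1.ok = "ynu"  [B.off ++ "u"]
18. n1.fin = "rur"  [h.hot ++ "r"]
19. n10.env = -5  [terminal]
20. n11.wid = 14  [terminal]
21. n0.lab = 0  [f.env + c.wid - 9]

3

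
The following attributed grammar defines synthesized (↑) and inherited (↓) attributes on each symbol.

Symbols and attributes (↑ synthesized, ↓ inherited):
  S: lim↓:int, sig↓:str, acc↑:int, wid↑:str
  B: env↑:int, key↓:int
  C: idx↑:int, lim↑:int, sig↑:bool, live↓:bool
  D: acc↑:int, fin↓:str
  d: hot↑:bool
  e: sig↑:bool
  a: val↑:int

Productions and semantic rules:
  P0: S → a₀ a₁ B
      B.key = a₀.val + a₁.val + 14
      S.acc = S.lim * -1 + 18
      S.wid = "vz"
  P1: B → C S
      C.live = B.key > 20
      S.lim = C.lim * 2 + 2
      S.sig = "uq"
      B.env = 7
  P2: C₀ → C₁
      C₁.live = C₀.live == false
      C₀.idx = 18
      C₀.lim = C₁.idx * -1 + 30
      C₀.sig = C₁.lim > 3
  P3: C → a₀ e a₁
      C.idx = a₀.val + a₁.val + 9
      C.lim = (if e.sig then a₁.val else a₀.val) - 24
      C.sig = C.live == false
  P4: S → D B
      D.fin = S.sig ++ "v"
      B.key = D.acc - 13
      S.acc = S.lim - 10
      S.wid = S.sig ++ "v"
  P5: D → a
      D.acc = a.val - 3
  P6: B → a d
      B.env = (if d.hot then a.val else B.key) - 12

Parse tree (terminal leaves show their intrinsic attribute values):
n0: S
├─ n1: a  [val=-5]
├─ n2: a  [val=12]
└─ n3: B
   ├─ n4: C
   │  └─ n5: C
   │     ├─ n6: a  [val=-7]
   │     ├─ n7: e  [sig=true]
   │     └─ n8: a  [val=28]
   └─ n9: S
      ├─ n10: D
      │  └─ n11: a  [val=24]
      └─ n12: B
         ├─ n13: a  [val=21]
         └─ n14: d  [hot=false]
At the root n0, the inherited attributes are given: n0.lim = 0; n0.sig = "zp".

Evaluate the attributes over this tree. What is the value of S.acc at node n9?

1. n0.lim = 0  [given at root]
2. n0.sig = "zp"  [given at root]
3. n1.val = -5  [terminal]
4. n2.val = 12  [terminal]
5. n3.key = 21  [a₀.val + a₁.val + 14]
6. n4.live = true  [B.key > 20]
7. n5.live = false  [C₀.live == false]
8. n6.val = -7  [terminal]
9. n7.sig = true  [terminal]
10. n8.val = 28  [terminal]
11. n5.idx = 30  [a₀.val + a₁.val + 9]
12. n5.lim = 4  [(if e.sig then a₁.val else a₀.val) - 24]
13. n5.sig = true  [C.live == false]
14. n4.idx = 18  [18]
15. n4.lim = 0  [C₁.idx * -1 + 30]
16. n4.sig = true  [C₁.lim > 3]
17. n9.lim = 2  [C.lim * 2 + 2]
18. n9.sig = "uq"  ["uq"]
19. n10.fin = "uqv"  [S.sig ++ "v"]
20. n11.val = 24  [terminal]
21. n10.acc = 21  [a.val - 3]
22. n12.key = 8  [D.acc - 13]
23. n13.val = 21  [terminal]
24. n14.hot = false  [terminal]
25. n12.env = -4  [(if d.hot then a.val else B.key) - 12]
26. n9.acc = -8  [S.lim - 10]
27. n9.wid = "uqv"  [S.sig ++ "v"]
28. n3.env = 7  [7]
29. n0.acc = 18  [S.lim * -1 + 18]
30. n0.wid = "vz"  ["vz"]

-8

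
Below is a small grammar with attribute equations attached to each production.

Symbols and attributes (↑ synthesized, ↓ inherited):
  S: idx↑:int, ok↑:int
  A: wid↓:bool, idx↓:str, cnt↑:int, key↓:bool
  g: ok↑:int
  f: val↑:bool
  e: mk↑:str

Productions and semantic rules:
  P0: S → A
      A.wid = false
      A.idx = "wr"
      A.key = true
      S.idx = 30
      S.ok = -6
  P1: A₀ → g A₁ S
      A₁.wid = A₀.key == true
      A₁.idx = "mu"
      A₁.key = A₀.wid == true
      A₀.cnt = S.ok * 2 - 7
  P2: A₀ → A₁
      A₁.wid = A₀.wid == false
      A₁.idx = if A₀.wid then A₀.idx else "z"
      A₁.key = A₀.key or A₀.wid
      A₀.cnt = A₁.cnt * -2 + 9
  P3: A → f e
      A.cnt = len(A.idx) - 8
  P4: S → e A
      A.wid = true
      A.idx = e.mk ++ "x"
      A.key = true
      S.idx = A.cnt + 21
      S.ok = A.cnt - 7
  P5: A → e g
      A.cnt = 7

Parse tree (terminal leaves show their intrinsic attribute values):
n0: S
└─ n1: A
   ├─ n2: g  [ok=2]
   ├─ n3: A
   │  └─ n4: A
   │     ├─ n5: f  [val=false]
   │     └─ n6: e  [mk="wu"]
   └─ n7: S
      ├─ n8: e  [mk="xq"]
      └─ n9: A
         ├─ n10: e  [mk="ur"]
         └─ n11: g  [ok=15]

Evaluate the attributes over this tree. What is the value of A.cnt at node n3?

21

1. n1.wid = false  [false]
2. n1.idx = "wr"  ["wr"]
3. n1.key = true  [true]
4. n2.ok = 2  [terminal]
5. n3.wid = true  [A₀.key == true]
6. n3.idx = "mu"  ["mu"]
7. n3.key = false  [A₀.wid == true]
8. n4.wid = false  [A₀.wid == false]
9. n4.idx = "mu"  [if A₀.wid then A₀.idx else "z"]
10. n4.key = true  [A₀.key or A₀.wid]
11. n5.val = false  [terminal]
12. n6.mk = "wu"  [terminal]
13. n4.cnt = -6  [len(A.idx) - 8]
14. n3.cnt = 21  [A₁.cnt * -2 + 9]
15. n8.mk = "xq"  [terminal]
16. n9.wid = true  [true]
17. n9.idx = "xqx"  [e.mk ++ "x"]
18. n9.key = true  [true]
19. n10.mk = "ur"  [terminal]
20. n11.ok = 15  [terminal]
21. n9.cnt = 7  [7]
22. n7.idx = 28  [A.cnt + 21]
23. n7.ok = 0  [A.cnt - 7]
24. n1.cnt = -7  [S.ok * 2 - 7]
25. n0.idx = 30  [30]
26. n0.ok = -6  [-6]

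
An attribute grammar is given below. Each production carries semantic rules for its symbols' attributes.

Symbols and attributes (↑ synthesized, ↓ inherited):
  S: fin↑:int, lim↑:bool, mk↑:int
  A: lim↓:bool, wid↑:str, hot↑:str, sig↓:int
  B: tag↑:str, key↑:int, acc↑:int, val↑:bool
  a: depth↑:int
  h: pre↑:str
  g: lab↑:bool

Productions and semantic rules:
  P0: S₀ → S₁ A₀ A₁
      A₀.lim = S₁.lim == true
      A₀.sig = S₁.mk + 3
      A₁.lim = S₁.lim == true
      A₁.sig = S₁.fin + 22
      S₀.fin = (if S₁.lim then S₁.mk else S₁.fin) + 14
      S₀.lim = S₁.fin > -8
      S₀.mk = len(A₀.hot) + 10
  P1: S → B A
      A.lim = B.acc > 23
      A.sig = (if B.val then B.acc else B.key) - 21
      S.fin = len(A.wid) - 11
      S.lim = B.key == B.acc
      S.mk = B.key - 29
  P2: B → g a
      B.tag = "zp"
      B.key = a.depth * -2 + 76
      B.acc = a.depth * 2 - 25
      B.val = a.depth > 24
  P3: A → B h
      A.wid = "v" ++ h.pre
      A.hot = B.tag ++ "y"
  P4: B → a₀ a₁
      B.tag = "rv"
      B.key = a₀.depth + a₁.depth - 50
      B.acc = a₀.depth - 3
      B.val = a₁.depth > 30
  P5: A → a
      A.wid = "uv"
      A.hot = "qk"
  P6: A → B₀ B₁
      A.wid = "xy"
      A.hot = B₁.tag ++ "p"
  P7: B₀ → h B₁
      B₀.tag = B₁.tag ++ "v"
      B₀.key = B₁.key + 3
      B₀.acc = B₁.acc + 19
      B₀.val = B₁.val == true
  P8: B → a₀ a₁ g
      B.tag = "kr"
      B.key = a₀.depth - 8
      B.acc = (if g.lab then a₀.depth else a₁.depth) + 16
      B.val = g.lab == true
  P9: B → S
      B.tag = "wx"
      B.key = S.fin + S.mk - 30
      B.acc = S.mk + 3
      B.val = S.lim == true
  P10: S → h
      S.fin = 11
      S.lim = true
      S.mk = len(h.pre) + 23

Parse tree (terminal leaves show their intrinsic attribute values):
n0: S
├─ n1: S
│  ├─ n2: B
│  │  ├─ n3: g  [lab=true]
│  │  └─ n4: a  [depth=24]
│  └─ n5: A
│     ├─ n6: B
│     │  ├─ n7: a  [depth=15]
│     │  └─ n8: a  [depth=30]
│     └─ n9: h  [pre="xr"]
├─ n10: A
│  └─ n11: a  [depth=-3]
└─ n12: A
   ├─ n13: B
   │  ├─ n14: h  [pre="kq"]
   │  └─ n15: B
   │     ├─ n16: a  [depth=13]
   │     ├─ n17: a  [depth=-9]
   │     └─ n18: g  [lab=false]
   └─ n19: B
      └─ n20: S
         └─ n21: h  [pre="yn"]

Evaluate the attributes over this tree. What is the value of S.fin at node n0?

1. n3.lab = true  [terminal]
2. n4.depth = 24  [terminal]
3. n2.tag = "zp"  ["zp"]
4. n2.key = 28  [a.depth * -2 + 76]
5. n2.acc = 23  [a.depth * 2 - 25]
6. n2.val = false  [a.depth > 24]
7. n5.lim = false  [B.acc > 23]
8. n5.sig = 7  [(if B.val then B.acc else B.key) - 21]
9. n7.depth = 15  [terminal]
10. n8.depth = 30  [terminal]
11. n6.tag = "rv"  ["rv"]
12. n6.key = -5  [a₀.depth + a₁.depth - 50]
13. n6.acc = 12  [a₀.depth - 3]
14. n6.val = false  [a₁.depth > 30]
15. n9.pre = "xr"  [terminal]
16. n5.wid = "vxr"  ["v" ++ h.pre]
17. n5.hot = "rvy"  [B.tag ++ "y"]
18. n1.fin = -8  [len(A.wid) - 11]
19. n1.lim = false  [B.key == B.acc]
20. n1.mk = -1  [B.key - 29]
21. n10.lim = false  [S₁.lim == true]
22. n10.sig = 2  [S₁.mk + 3]
23. n11.depth = -3  [terminal]
24. n10.wid = "uv"  ["uv"]
25. n10.hot = "qk"  ["qk"]
26. n12.lim = false  [S₁.lim == true]
27. n12.sig = 14  [S₁.fin + 22]
28. n14.pre = "kq"  [terminal]
29. n16.depth = 13  [terminal]
30. n17.depth = -9  [terminal]
31. n18.lab = false  [terminal]
32. n15.tag = "kr"  ["kr"]
33. n15.key = 5  [a₀.depth - 8]
34. n15.acc = 7  [(if g.lab then a₀.depth else a₁.depth) + 16]
35. n15.val = false  [g.lab == true]
36. n13.tag = "krv"  [B₁.tag ++ "v"]
37. n13.key = 8  [B₁.key + 3]
38. n13.acc = 26  [B₁.acc + 19]
39. n13.val = false  [B₁.val == true]
40. n21.pre = "yn"  [terminal]
41. n20.fin = 11  [11]
42. n20.lim = true  [true]
43. n20.mk = 25  [len(h.pre) + 23]
44. n19.tag = "wx"  ["wx"]
45. n19.key = 6  [S.fin + S.mk - 30]
46. n19.acc = 28  [S.mk + 3]
47. n19.val = true  [S.lim == true]
48. n12.wid = "xy"  ["xy"]
49. n12.hot = "wxp"  [B₁.tag ++ "p"]
50. n0.fin = 6  [(if S₁.lim then S₁.mk else S₁.fin) + 14]
51. n0.lim = false  [S₁.fin > -8]
52. n0.mk = 12  [len(A₀.hot) + 10]

6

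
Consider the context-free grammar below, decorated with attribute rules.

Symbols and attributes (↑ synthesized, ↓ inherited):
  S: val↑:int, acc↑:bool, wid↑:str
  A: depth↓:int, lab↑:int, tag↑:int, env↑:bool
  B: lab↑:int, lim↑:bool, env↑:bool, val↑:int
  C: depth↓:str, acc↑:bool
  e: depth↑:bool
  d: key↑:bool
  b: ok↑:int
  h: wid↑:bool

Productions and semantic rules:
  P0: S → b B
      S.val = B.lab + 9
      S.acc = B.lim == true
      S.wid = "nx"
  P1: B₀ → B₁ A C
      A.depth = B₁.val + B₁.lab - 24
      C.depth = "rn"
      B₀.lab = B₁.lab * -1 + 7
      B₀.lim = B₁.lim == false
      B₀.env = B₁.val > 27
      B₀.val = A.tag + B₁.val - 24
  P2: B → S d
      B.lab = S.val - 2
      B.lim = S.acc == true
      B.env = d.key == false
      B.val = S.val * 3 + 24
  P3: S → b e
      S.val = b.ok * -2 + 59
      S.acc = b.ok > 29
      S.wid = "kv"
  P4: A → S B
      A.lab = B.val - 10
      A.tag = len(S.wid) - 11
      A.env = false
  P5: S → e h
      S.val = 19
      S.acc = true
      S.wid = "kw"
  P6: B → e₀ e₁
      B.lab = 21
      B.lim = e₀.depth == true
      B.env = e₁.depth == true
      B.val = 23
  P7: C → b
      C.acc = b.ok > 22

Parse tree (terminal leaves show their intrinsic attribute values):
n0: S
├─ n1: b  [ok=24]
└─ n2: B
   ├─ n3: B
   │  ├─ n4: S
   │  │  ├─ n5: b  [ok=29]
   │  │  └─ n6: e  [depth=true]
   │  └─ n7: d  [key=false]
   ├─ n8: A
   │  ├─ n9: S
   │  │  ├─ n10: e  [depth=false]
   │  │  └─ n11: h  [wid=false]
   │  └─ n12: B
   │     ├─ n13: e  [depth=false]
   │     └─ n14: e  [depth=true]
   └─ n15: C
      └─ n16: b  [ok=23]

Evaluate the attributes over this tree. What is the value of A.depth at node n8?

2

1. n1.ok = 24  [terminal]
2. n5.ok = 29  [terminal]
3. n6.depth = true  [terminal]
4. n4.val = 1  [b.ok * -2 + 59]
5. n4.acc = false  [b.ok > 29]
6. n4.wid = "kv"  ["kv"]
7. n7.key = false  [terminal]
8. n3.lab = -1  [S.val - 2]
9. n3.lim = false  [S.acc == true]
10. n3.env = true  [d.key == false]
11. n3.val = 27  [S.val * 3 + 24]
12. n8.depth = 2  [B₁.val + B₁.lab - 24]
13. n10.depth = false  [terminal]
14. n11.wid = false  [terminal]
15. n9.val = 19  [19]
16. n9.acc = true  [true]
17. n9.wid = "kw"  ["kw"]
18. n13.depth = false  [terminal]
19. n14.depth = true  [terminal]
20. n12.lab = 21  [21]
21. n12.lim = false  [e₀.depth == true]
22. n12.env = true  [e₁.depth == true]
23. n12.val = 23  [23]
24. n8.lab = 13  [B.val - 10]
25. n8.tag = -9  [len(S.wid) - 11]
26. n8.env = false  [false]
27. n15.depth = "rn"  ["rn"]
28. n16.ok = 23  [terminal]
29. n15.acc = true  [b.ok > 22]
30. n2.lab = 8  [B₁.lab * -1 + 7]
31. n2.lim = true  [B₁.lim == false]
32. n2.env = false  [B₁.val > 27]
33. n2.val = -6  [A.tag + B₁.val - 24]
34. n0.val = 17  [B.lab + 9]
35. n0.acc = true  [B.lim == true]
36. n0.wid = "nx"  ["nx"]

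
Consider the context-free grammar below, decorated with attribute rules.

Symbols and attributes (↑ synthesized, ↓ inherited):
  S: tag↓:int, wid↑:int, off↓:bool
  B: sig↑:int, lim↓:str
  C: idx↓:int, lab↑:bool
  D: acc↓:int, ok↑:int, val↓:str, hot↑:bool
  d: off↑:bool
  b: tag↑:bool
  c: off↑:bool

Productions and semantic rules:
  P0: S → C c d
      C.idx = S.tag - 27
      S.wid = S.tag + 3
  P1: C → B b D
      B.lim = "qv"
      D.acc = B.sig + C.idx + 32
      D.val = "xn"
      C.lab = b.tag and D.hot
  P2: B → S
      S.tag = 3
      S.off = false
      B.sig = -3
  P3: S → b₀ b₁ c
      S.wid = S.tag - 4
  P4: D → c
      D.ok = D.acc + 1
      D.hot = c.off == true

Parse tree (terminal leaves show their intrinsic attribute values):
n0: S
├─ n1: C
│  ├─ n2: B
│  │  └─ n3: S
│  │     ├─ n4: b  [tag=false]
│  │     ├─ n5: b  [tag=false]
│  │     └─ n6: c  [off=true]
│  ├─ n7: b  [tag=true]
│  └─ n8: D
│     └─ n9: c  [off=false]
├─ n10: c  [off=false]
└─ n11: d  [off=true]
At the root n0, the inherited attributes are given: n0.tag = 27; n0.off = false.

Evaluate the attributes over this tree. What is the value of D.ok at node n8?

1. n0.tag = 27  [given at root]
2. n0.off = false  [given at root]
3. n1.idx = 0  [S.tag - 27]
4. n2.lim = "qv"  ["qv"]
5. n3.tag = 3  [3]
6. n3.off = false  [false]
7. n4.tag = false  [terminal]
8. n5.tag = false  [terminal]
9. n6.off = true  [terminal]
10. n3.wid = -1  [S.tag - 4]
11. n2.sig = -3  [-3]
12. n7.tag = true  [terminal]
13. n8.acc = 29  [B.sig + C.idx + 32]
14. n8.val = "xn"  ["xn"]
15. n9.off = false  [terminal]
16. n8.ok = 30  [D.acc + 1]
17. n8.hot = false  [c.off == true]
18. n1.lab = false  [b.tag and D.hot]
19. n10.off = false  [terminal]
20. n11.off = true  [terminal]
21. n0.wid = 30  [S.tag + 3]

30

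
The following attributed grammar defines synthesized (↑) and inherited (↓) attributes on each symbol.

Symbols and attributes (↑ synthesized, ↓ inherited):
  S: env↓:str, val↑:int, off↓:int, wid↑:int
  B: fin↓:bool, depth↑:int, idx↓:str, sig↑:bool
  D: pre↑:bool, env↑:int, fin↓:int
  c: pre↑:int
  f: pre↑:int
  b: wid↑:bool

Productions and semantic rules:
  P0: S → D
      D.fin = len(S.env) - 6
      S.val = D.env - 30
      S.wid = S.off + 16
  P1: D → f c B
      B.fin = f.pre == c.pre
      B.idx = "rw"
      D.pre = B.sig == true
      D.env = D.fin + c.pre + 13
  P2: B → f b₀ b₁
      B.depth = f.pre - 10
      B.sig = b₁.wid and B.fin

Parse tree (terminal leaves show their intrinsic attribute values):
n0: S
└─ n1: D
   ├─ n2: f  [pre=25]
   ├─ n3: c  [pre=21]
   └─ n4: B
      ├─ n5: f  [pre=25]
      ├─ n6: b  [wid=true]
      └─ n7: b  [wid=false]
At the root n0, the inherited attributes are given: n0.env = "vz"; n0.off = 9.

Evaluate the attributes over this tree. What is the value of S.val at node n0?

0

1. n0.env = "vz"  [given at root]
2. n0.off = 9  [given at root]
3. n1.fin = -4  [len(S.env) - 6]
4. n2.pre = 25  [terminal]
5. n3.pre = 21  [terminal]
6. n4.fin = false  [f.pre == c.pre]
7. n4.idx = "rw"  ["rw"]
8. n5.pre = 25  [terminal]
9. n6.wid = true  [terminal]
10. n7.wid = false  [terminal]
11. n4.depth = 15  [f.pre - 10]
12. n4.sig = false  [b₁.wid and B.fin]
13. n1.pre = false  [B.sig == true]
14. n1.env = 30  [D.fin + c.pre + 13]
15. n0.val = 0  [D.env - 30]
16. n0.wid = 25  [S.off + 16]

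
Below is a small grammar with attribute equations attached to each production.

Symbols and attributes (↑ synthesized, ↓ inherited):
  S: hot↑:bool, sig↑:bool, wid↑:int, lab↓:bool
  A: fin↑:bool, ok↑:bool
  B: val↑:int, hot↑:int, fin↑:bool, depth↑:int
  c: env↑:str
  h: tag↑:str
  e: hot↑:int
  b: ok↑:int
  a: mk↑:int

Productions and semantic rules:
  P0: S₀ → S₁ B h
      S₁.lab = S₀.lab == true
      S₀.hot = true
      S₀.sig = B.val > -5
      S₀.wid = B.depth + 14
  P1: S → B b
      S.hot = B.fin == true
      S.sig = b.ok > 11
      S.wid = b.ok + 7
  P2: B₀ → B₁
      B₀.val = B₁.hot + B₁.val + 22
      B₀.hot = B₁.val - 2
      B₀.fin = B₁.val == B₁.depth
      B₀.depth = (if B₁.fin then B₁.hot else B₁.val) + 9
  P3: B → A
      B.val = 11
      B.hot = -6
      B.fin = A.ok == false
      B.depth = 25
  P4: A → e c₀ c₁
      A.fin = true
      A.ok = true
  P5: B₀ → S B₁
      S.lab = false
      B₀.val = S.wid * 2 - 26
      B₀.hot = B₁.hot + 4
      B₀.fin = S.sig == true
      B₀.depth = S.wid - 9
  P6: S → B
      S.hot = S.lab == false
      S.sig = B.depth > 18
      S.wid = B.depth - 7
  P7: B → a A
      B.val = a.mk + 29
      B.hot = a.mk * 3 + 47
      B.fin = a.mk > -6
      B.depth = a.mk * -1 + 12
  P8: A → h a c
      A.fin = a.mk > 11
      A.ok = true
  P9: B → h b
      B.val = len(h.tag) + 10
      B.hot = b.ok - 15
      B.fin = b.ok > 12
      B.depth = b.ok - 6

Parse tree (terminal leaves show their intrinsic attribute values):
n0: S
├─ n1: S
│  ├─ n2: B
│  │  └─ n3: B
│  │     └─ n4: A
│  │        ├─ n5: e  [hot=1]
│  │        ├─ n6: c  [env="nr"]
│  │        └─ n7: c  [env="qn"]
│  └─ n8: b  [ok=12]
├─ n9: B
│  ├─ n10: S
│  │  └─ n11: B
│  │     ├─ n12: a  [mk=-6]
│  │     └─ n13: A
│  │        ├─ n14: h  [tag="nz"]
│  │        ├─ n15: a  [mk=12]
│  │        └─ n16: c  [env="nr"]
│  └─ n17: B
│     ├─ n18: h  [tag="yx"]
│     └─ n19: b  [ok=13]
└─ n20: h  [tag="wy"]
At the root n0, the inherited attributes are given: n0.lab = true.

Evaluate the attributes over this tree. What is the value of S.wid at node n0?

1. n0.lab = true  [given at root]
2. n1.lab = true  [S₀.lab == true]
3. n5.hot = 1  [terminal]
4. n6.env = "nr"  [terminal]
5. n7.env = "qn"  [terminal]
6. n4.fin = true  [true]
7. n4.ok = true  [true]
8. n3.val = 11  [11]
9. n3.hot = -6  [-6]
10. n3.fin = false  [A.ok == false]
11. n3.depth = 25  [25]
12. n2.val = 27  [B₁.hot + B₁.val + 22]
13. n2.hot = 9  [B₁.val - 2]
14. n2.fin = false  [B₁.val == B₁.depth]
15. n2.depth = 20  [(if B₁.fin then B₁.hot else B₁.val) + 9]
16. n8.ok = 12  [terminal]
17. n1.hot = false  [B.fin == true]
18. n1.sig = true  [b.ok > 11]
19. n1.wid = 19  [b.ok + 7]
20. n10.lab = false  [false]
21. n12.mk = -6  [terminal]
22. n14.tag = "nz"  [terminal]
23. n15.mk = 12  [terminal]
24. n16.env = "nr"  [terminal]
25. n13.fin = true  [a.mk > 11]
26. n13.ok = true  [true]
27. n11.val = 23  [a.mk + 29]
28. n11.hot = 29  [a.mk * 3 + 47]
29. n11.fin = false  [a.mk > -6]
30. n11.depth = 18  [a.mk * -1 + 12]
31. n10.hot = true  [S.lab == false]
32. n10.sig = false  [B.depth > 18]
33. n10.wid = 11  [B.depth - 7]
34. n18.tag = "yx"  [terminal]
35. n19.ok = 13  [terminal]
36. n17.val = 12  [len(h.tag) + 10]
37. n17.hot = -2  [b.ok - 15]
38. n17.fin = true  [b.ok > 12]
39. n17.depth = 7  [b.ok - 6]
40. n9.val = -4  [S.wid * 2 - 26]
41. n9.hot = 2  [B₁.hot + 4]
42. n9.fin = false  [S.sig == true]
43. n9.depth = 2  [S.wid - 9]
44. n20.tag = "wy"  [terminal]
45. n0.hot = true  [true]
46. n0.sig = true  [B.val > -5]
47. n0.wid = 16  [B.depth + 14]

16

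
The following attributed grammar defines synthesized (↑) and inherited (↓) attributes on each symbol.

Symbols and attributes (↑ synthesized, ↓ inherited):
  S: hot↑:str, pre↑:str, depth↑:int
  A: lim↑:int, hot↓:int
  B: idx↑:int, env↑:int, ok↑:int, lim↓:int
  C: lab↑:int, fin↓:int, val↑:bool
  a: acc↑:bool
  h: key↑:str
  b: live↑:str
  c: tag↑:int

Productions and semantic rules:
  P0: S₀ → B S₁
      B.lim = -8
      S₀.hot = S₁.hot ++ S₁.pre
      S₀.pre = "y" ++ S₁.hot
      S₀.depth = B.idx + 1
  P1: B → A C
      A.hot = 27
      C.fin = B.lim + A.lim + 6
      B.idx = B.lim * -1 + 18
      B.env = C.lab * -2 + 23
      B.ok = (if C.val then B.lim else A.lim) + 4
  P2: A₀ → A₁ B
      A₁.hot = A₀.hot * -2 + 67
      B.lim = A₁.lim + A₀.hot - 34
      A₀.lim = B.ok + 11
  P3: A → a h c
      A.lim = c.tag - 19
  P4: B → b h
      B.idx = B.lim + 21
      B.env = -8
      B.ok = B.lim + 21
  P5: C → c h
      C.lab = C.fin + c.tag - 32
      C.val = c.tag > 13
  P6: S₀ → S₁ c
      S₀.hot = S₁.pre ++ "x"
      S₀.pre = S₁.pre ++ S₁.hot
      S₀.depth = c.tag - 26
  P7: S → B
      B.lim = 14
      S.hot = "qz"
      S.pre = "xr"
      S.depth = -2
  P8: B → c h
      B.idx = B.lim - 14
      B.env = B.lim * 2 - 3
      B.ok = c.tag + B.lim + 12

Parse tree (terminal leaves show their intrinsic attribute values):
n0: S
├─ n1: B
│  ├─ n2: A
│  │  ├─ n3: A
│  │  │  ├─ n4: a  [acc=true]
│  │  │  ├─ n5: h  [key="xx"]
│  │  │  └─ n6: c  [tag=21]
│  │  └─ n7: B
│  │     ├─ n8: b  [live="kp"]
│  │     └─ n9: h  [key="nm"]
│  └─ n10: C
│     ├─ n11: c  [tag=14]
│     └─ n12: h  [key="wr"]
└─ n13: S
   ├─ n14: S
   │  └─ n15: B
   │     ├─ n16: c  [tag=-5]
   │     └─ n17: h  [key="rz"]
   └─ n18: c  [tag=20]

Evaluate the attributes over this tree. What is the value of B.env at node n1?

1. n1.lim = -8  [-8]
2. n2.hot = 27  [27]
3. n3.hot = 13  [A₀.hot * -2 + 67]
4. n4.acc = true  [terminal]
5. n5.key = "xx"  [terminal]
6. n6.tag = 21  [terminal]
7. n3.lim = 2  [c.tag - 19]
8. n7.lim = -5  [A₁.lim + A₀.hot - 34]
9. n8.live = "kp"  [terminal]
10. n9.key = "nm"  [terminal]
11. n7.idx = 16  [B.lim + 21]
12. n7.env = -8  [-8]
13. n7.ok = 16  [B.lim + 21]
14. n2.lim = 27  [B.ok + 11]
15. n10.fin = 25  [B.lim + A.lim + 6]
16. n11.tag = 14  [terminal]
17. n12.key = "wr"  [terminal]
18. n10.lab = 7  [C.fin + c.tag - 32]
19. n10.val = true  [c.tag > 13]
20. n1.idx = 26  [B.lim * -1 + 18]
21. n1.env = 9  [C.lab * -2 + 23]
22. n1.ok = -4  [(if C.val then B.lim else A.lim) + 4]
23. n15.lim = 14  [14]
24. n16.tag = -5  [terminal]
25. n17.key = "rz"  [terminal]
26. n15.idx = 0  [B.lim - 14]
27. n15.env = 25  [B.lim * 2 - 3]
28. n15.ok = 21  [c.tag + B.lim + 12]
29. n14.hot = "qz"  ["qz"]
30. n14.pre = "xr"  ["xr"]
31. n14.depth = -2  [-2]
32. n18.tag = 20  [terminal]
33. n13.hot = "xrx"  [S₁.pre ++ "x"]
34. n13.pre = "xrqz"  [S₁.pre ++ S₁.hot]
35. n13.depth = -6  [c.tag - 26]
36. n0.hot = "xrxxrqz"  [S₁.hot ++ S₁.pre]
37. n0.pre = "yxrx"  ["y" ++ S₁.hot]
38. n0.depth = 27  [B.idx + 1]

9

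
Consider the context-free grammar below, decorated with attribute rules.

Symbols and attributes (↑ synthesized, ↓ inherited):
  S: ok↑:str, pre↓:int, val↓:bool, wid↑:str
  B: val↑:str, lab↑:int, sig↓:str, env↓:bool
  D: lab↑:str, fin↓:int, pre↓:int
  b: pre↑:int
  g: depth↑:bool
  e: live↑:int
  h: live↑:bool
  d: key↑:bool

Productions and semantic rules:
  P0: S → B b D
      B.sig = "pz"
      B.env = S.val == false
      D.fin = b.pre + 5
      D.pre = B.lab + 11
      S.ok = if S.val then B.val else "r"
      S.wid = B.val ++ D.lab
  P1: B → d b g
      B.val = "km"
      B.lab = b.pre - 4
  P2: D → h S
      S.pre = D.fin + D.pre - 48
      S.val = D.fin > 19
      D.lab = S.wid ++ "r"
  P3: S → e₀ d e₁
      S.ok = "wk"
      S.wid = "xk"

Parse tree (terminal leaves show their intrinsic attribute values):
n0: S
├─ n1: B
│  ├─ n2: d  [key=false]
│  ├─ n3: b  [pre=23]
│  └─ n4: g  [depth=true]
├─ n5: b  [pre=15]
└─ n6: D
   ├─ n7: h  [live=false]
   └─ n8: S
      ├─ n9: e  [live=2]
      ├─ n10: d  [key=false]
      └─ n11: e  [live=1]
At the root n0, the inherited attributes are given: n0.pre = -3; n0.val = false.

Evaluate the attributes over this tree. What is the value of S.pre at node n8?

1. n0.pre = -3  [given at root]
2. n0.val = false  [given at root]
3. n1.sig = "pz"  ["pz"]
4. n1.env = true  [S.val == false]
5. n2.key = false  [terminal]
6. n3.pre = 23  [terminal]
7. n4.depth = true  [terminal]
8. n1.val = "km"  ["km"]
9. n1.lab = 19  [b.pre - 4]
10. n5.pre = 15  [terminal]
11. n6.fin = 20  [b.pre + 5]
12. n6.pre = 30  [B.lab + 11]
13. n7.live = false  [terminal]
14. n8.pre = 2  [D.fin + D.pre - 48]
15. n8.val = true  [D.fin > 19]
16. n9.live = 2  [terminal]
17. n10.key = false  [terminal]
18. n11.live = 1  [terminal]
19. n8.ok = "wk"  ["wk"]
20. n8.wid = "xk"  ["xk"]
21. n6.lab = "xkr"  [S.wid ++ "r"]
22. n0.ok = "r"  [if S.val then B.val else "r"]
23. n0.wid = "kmxkr"  [B.val ++ D.lab]

2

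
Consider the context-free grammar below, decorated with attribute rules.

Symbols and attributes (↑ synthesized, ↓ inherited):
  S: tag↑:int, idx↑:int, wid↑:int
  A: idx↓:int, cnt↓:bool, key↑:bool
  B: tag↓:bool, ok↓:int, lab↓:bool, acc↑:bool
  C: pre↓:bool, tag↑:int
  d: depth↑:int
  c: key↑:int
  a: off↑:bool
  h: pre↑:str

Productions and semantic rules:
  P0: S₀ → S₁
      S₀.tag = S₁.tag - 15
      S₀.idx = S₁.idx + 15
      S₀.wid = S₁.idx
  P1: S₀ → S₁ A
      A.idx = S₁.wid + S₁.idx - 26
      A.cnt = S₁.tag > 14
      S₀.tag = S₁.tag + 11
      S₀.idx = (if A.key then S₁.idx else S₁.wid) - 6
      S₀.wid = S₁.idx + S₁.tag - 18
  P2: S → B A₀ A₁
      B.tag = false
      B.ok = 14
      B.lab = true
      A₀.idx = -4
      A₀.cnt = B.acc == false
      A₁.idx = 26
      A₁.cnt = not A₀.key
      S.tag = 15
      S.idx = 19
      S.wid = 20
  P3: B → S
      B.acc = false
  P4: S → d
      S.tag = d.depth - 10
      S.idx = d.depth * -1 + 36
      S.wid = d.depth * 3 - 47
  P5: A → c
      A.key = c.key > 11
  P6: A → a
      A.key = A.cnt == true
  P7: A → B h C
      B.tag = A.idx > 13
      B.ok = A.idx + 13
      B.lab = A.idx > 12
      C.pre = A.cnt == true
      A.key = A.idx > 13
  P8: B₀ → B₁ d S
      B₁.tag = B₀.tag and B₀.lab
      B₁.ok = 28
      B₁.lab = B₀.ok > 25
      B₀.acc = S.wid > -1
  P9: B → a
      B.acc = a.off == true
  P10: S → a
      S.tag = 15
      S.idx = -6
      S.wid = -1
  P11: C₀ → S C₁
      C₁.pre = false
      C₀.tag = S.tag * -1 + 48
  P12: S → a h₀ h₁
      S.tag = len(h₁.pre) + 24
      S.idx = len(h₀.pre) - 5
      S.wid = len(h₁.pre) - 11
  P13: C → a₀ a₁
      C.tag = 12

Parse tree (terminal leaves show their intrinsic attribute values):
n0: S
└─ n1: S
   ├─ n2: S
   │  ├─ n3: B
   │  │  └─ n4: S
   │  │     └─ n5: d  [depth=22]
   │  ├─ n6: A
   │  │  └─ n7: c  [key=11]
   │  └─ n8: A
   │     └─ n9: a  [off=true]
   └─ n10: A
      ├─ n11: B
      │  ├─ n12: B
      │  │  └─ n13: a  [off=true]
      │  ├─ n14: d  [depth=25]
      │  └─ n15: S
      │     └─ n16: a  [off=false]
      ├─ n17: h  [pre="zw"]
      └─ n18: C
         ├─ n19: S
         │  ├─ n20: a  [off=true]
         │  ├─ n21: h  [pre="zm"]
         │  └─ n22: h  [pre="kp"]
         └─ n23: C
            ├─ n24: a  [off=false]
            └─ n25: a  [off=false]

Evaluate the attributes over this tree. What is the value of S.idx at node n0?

1. n3.tag = false  [false]
2. n3.ok = 14  [14]
3. n3.lab = true  [true]
4. n5.depth = 22  [terminal]
5. n4.tag = 12  [d.depth - 10]
6. n4.idx = 14  [d.depth * -1 + 36]
7. n4.wid = 19  [d.depth * 3 - 47]
8. n3.acc = false  [false]
9. n6.idx = -4  [-4]
10. n6.cnt = true  [B.acc == false]
11. n7.key = 11  [terminal]
12. n6.key = false  [c.key > 11]
13. n8.idx = 26  [26]
14. n8.cnt = true  [not A₀.key]
15. n9.off = true  [terminal]
16. n8.key = true  [A.cnt == true]
17. n2.tag = 15  [15]
18. n2.idx = 19  [19]
19. n2.wid = 20  [20]
20. n10.idx = 13  [S₁.wid + S₁.idx - 26]
21. n10.cnt = true  [S₁.tag > 14]
22. n11.tag = false  [A.idx > 13]
23. n11.ok = 26  [A.idx + 13]
24. n11.lab = true  [A.idx > 12]
25. n12.tag = false  [B₀.tag and B₀.lab]
26. n12.ok = 28  [28]
27. n12.lab = true  [B₀.ok > 25]
28. n13.off = true  [terminal]
29. n12.acc = true  [a.off == true]
30. n14.depth = 25  [terminal]
31. n16.off = false  [terminal]
32. n15.tag = 15  [15]
33. n15.idx = -6  [-6]
34. n15.wid = -1  [-1]
35. n11.acc = false  [S.wid > -1]
36. n17.pre = "zw"  [terminal]
37. n18.pre = true  [A.cnt == true]
38. n20.off = true  [terminal]
39. n21.pre = "zm"  [terminal]
40. n22.pre = "kp"  [terminal]
41. n19.tag = 26  [len(h₁.pre) + 24]
42. n19.idx = -3  [len(h₀.pre) - 5]
43. n19.wid = -9  [len(h₁.pre) - 11]
44. n23.pre = false  [false]
45. n24.off = false  [terminal]
46. n25.off = false  [terminal]
47. n23.tag = 12  [12]
48. n18.tag = 22  [S.tag * -1 + 48]
49. n10.key = false  [A.idx > 13]
50. n1.tag = 26  [S₁.tag + 11]
51. n1.idx = 14  [(if A.key then S₁.idx else S₁.wid) - 6]
52. n1.wid = 16  [S₁.idx + S₁.tag - 18]
53. n0.tag = 11  [S₁.tag - 15]
54. n0.idx = 29  [S₁.idx + 15]
55. n0.wid = 14  [S₁.idx]

29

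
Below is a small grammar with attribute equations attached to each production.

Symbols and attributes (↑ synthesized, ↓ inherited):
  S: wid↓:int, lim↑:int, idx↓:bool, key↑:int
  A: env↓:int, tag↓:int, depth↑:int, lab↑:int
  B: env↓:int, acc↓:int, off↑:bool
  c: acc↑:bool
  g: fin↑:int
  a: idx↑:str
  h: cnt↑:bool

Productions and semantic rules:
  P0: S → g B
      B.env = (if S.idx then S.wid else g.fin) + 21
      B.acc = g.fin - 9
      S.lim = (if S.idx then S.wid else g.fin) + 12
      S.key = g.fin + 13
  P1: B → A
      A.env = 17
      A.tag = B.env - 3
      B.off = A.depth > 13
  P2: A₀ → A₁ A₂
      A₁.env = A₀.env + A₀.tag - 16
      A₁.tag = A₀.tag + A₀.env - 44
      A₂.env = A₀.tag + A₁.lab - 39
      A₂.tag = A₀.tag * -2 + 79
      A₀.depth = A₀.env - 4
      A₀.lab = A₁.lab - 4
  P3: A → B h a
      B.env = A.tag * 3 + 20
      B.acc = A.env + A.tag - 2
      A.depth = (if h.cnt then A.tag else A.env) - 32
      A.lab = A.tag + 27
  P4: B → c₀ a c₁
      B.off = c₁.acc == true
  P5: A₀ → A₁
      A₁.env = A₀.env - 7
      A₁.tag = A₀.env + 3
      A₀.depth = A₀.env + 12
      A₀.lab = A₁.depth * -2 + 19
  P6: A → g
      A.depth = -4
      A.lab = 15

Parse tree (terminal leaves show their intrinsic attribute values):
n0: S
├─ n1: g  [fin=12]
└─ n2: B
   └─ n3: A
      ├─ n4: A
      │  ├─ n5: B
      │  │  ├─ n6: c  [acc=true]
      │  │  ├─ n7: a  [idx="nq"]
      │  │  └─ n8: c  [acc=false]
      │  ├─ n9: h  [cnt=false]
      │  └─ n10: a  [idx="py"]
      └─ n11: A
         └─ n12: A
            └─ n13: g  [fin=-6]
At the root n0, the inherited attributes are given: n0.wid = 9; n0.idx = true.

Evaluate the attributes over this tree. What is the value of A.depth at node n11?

27

1. n0.wid = 9  [given at root]
2. n0.idx = true  [given at root]
3. n1.fin = 12  [terminal]
4. n2.env = 30  [(if S.idx then S.wid else g.fin) + 21]
5. n2.acc = 3  [g.fin - 9]
6. n3.env = 17  [17]
7. n3.tag = 27  [B.env - 3]
8. n4.env = 28  [A₀.env + A₀.tag - 16]
9. n4.tag = 0  [A₀.tag + A₀.env - 44]
10. n5.env = 20  [A.tag * 3 + 20]
11. n5.acc = 26  [A.env + A.tag - 2]
12. n6.acc = true  [terminal]
13. n7.idx = "nq"  [terminal]
14. n8.acc = false  [terminal]
15. n5.off = false  [c₁.acc == true]
16. n9.cnt = false  [terminal]
17. n10.idx = "py"  [terminal]
18. n4.depth = -4  [(if h.cnt then A.tag else A.env) - 32]
19. n4.lab = 27  [A.tag + 27]
20. n11.env = 15  [A₀.tag + A₁.lab - 39]
21. n11.tag = 25  [A₀.tag * -2 + 79]
22. n12.env = 8  [A₀.env - 7]
23. n12.tag = 18  [A₀.env + 3]
24. n13.fin = -6  [terminal]
25. n12.depth = -4  [-4]
26. n12.lab = 15  [15]
27. n11.depth = 27  [A₀.env + 12]
28. n11.lab = 27  [A₁.depth * -2 + 19]
29. n3.depth = 13  [A₀.env - 4]
30. n3.lab = 23  [A₁.lab - 4]
31. n2.off = false  [A.depth > 13]
32. n0.lim = 21  [(if S.idx then S.wid else g.fin) + 12]
33. n0.key = 25  [g.fin + 13]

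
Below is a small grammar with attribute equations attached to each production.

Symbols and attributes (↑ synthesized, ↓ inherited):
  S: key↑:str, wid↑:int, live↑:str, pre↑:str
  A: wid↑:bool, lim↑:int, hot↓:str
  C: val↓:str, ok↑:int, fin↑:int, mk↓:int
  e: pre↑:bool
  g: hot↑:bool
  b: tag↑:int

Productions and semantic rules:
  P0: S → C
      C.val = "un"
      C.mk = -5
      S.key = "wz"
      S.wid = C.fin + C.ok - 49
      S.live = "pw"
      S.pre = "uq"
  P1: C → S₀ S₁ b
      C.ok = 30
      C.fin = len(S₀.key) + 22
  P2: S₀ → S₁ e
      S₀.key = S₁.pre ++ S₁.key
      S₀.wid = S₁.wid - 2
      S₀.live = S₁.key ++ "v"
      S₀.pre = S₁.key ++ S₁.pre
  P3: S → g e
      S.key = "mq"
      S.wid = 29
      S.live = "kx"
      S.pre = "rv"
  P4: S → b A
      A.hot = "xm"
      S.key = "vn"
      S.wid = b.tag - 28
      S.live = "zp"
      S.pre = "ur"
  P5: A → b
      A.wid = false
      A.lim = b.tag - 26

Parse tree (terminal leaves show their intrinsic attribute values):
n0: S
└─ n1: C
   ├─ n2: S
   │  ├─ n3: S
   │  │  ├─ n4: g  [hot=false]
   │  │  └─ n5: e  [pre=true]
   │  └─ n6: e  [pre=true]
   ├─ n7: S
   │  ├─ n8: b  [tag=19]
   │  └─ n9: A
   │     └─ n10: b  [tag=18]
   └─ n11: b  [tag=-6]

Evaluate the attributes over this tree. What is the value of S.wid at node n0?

1. n1.val = "un"  ["un"]
2. n1.mk = -5  [-5]
3. n4.hot = false  [terminal]
4. n5.pre = true  [terminal]
5. n3.key = "mq"  ["mq"]
6. n3.wid = 29  [29]
7. n3.live = "kx"  ["kx"]
8. n3.pre = "rv"  ["rv"]
9. n6.pre = true  [terminal]
10. n2.key = "rvmq"  [S₁.pre ++ S₁.key]
11. n2.wid = 27  [S₁.wid - 2]
12. n2.live = "mqv"  [S₁.key ++ "v"]
13. n2.pre = "mqrv"  [S₁.key ++ S₁.pre]
14. n8.tag = 19  [terminal]
15. n9.hot = "xm"  ["xm"]
16. n10.tag = 18  [terminal]
17. n9.wid = false  [false]
18. n9.lim = -8  [b.tag - 26]
19. n7.key = "vn"  ["vn"]
20. n7.wid = -9  [b.tag - 28]
21. n7.live = "zp"  ["zp"]
22. n7.pre = "ur"  ["ur"]
23. n11.tag = -6  [terminal]
24. n1.ok = 30  [30]
25. n1.fin = 26  [len(S₀.key) + 22]
26. n0.key = "wz"  ["wz"]
27. n0.wid = 7  [C.fin + C.ok - 49]
28. n0.live = "pw"  ["pw"]
29. n0.pre = "uq"  ["uq"]

7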